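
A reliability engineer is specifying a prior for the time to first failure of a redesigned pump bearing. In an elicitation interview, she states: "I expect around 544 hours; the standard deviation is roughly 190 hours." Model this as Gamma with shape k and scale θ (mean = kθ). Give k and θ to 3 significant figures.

k ≈ 8.2, θ ≈ 66.4

For Gamma(k, scale θ): mean = kθ, variance = kθ², so CV = 1/√k.
CV = SD/mean = 190/544 = 0.3493, hence k = 1/CV² = 8.2.
Then θ = mean/k = 544/8.2 = 66.4.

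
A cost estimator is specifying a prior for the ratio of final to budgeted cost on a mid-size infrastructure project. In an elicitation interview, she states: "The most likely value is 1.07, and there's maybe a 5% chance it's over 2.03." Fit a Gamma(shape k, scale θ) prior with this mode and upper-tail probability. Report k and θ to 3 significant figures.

Gamma(k,θ) with k>1 has mode (k−1)θ, so θ = 1.07/(k−1).
Need P(X < 2.03) = 0.95 with θ tied to k this way. Start at k = 2, θ = 1.07: P(X<2.03) ≈ 0.565.
Too low — raise k to concentrate. Iterating converges to k ≈ 7.78.
Then θ = 1.07/(7.78−1) ≈ 0.158.

k ≈ 7.78, θ ≈ 0.158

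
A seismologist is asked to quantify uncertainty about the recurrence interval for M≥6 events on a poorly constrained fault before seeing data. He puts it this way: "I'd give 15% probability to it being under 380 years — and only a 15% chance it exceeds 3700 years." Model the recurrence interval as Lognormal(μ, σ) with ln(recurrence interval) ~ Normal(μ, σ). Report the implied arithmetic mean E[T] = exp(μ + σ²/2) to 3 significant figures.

E[T] ≈ 2170 years

If T ~ Lognormal(μ,σ) then ln T ~ Normal(μ,σ), so the p-quantile of ln T is μ + z_p·σ.
ln(380) = 5.94 and ln(3700) = 8.216; z_{0.15} = -1.036, z_{0.85} = 1.036.
σ = (8.216 − 5.94)/(1.036 − (-1.036)) = 1.098.
μ = 5.94 − (-1.036)·1.098 = 7.078.
E[T] = exp(μ + σ²/2) = exp(7.078 + 0.6028) = 2170 years.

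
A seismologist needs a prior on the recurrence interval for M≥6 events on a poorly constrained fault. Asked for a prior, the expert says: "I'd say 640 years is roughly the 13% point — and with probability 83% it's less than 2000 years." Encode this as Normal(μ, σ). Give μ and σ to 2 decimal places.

For Normal(μ,σ), the p-quantile is μ + z_p·σ. Here z_{0.13} = -1.126, z_{0.83} = 0.9542.
So 640 = μ − 1.126σ and 2000 = μ + 0.9542σ.
Subtracting: σ = (2000 − 640)/(0.9542 − (-1.126)) = 653.67.
Then μ = 640 − (-1.126)·653.67 = 1376.29.

μ = 1376.29, σ = 653.67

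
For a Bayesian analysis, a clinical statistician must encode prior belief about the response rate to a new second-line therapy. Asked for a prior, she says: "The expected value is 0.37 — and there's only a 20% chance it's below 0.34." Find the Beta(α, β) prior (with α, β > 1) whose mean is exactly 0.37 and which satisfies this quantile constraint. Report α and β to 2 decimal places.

With mean 0.37 fixed, write α = 0.37s, β = 0.63s where s = α+β.
Need P(θ < 0.34) = 0.2 under Beta(0.37s, 0.63s). Normal approximation: (q−m)/√(m(1−m)/s) ≈ z_{0.2} = -0.842, so s ≈ 0.37·0.63·(-0.842)²/(0.34−0.37)² = 183.5.
At s = 183.5: P(θ<0.34) ≈ 0.201. Adjusting to match 0.2 gives s ≈ 185.17.
So α = 0.37·185.17 ≈ 68.51, β = 0.63·185.17 ≈ 116.66.

α ≈ 68.51, β ≈ 116.66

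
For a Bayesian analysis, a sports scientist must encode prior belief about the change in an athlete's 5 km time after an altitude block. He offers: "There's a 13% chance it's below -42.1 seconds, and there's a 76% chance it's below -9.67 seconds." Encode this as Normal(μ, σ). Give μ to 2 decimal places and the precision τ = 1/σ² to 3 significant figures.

For Normal(μ,σ), the p-quantile is μ + z_p·σ. Here z_{0.13} = -1.126, z_{0.76} = 0.7063.
So -42.1 = μ − 1.126σ and -9.67 = μ + 0.7063σ.
Subtracting: σ = (-9.67 − -42.1)/(0.7063 − (-1.126)) = 17.70.
Then μ = -42.1 − (-1.126)·17.70 = -22.17.
Precision τ = 1/σ² = 1/17.7² = 0.00319.

μ = -22.17, τ = 0.00319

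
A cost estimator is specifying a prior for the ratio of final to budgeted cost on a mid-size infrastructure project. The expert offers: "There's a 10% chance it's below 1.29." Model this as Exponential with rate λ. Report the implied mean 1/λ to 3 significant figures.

P(T < 1.29) = 1 − e^(−λ·1.29) = 0.1, so λ = −ln(1−0.1)/1.29 = −ln(0.9)/1.29 = 0.0817.
Mean = 1/λ = 12.2.

mean ≈ 12.2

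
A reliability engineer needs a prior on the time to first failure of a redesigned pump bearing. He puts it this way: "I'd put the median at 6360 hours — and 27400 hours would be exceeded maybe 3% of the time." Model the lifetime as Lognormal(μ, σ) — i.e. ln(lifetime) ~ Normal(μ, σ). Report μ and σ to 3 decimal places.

If T ~ Lognormal(μ,σ) then ln T ~ Normal(μ,σ), so the p-quantile of ln T is μ + z_p·σ.
ln(6360) = 8.758 and ln(27400) = 10.22; z_{0.5} = 0, z_{0.97} = 1.881.
σ = (10.22 − 8.758)/(1.881 − (0)) = 0.777.
μ = 8.758 − (0)·0.777 = 8.758.

μ ≈ 8.758, σ ≈ 0.777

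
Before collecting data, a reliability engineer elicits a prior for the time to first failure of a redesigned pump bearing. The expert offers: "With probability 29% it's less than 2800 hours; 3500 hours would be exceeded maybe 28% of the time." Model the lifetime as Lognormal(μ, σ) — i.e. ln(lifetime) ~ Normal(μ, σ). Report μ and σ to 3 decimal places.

If T ~ Lognormal(μ,σ) then ln T ~ Normal(μ,σ), so the p-quantile of ln T is μ + z_p·σ.
ln(2800) = 7.937 and ln(3500) = 8.161; z_{0.29} = -0.5534, z_{0.72} = 0.5828.
σ = (8.161 − 7.937)/(0.5828 − (-0.5534)) = 0.196.
μ = 7.937 − (-0.5534)·0.196 = 8.046.

μ ≈ 8.046, σ ≈ 0.196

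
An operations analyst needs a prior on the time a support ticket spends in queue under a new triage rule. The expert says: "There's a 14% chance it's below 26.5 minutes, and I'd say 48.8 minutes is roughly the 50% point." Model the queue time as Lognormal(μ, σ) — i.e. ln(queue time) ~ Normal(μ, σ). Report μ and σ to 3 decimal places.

μ ≈ 3.888, σ ≈ 0.565

If T ~ Lognormal(μ,σ) then ln T ~ Normal(μ,σ), so the p-quantile of ln T is μ + z_p·σ.
ln(26.5) = 3.277 and ln(48.8) = 3.888; z_{0.14} = -1.08, z_{0.5} = 0.
σ = (3.888 − 3.277)/(0 − (-1.08)) = 0.565.
μ = 3.277 − (-1.08)·0.565 = 3.888.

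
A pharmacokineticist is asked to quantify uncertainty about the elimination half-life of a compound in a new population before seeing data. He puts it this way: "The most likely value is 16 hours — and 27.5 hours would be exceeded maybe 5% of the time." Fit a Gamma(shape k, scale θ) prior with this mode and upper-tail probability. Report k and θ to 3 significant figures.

k ≈ 10.5, θ ≈ 1.68

Gamma(k,θ) with k>1 has mode (k−1)θ, so θ = 16/(k−1).
Need P(X < 27.5) = 0.95 with θ tied to k this way. Start at k = 2, θ = 16: P(X<27.5) ≈ 0.513.
Too low — raise k to concentrate. Iterating converges to k ≈ 10.5.
Then θ = 16/(10.5−1) ≈ 1.68.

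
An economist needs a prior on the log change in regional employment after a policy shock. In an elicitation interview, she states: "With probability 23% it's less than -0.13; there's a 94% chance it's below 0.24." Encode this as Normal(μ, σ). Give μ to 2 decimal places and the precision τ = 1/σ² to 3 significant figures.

μ = -0.01, τ = 38.4

For Normal(μ,σ), the p-quantile is μ + z_p·σ. Here z_{0.23} = -0.7388, z_{0.94} = 1.555.
So -0.13 = μ − 0.7388σ and 0.24 = μ + 1.555σ.
Subtracting: σ = (0.24 − -0.13)/(1.555 − (-0.7388)) = 0.16.
Then μ = -0.13 − (-0.7388)·0.16 = -0.01.
Precision τ = 1/σ² = 1/0.1613² = 38.4.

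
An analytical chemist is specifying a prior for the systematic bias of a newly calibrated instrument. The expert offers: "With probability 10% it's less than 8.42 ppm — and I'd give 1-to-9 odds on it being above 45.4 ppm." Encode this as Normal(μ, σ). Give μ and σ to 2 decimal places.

The p-quantile of Normal(μ,σ) is μ + z_p·σ, with z_{0.1} = -1.282 and z_{0.9} = 1.282.
Eliminate σ: μ = (z₂·x₁ − z₁·x₂)/(z₂ − z₁) = (1.282·8.42 − (-1.282)·45.4)/2.563 = 26.91.
Then σ = (x₂ − x₁)/(z₂ − z₁) = (45.4 − 8.42)/2.563 = 14.43.

μ = 26.91, σ = 14.43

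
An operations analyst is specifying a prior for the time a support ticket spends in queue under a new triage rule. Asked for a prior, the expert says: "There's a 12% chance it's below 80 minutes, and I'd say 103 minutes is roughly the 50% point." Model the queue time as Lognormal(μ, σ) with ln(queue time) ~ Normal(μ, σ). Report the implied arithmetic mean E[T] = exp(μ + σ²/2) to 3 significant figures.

If T ~ Lognormal(μ,σ) then ln T ~ Normal(μ,σ), so the p-quantile of ln T is μ + z_p·σ.
ln(80) = 4.382 and ln(103) = 4.635; z_{0.12} = -1.175, z_{0.5} = 0.
σ = (4.635 − 4.382)/(0 − (-1.175)) = 0.215.
μ = 4.382 − (-1.175)·0.215 = 4.635.
E[T] = exp(μ + σ²/2) = exp(4.635 + 0.0231) = 105 minutes.

E[T] ≈ 105 minutes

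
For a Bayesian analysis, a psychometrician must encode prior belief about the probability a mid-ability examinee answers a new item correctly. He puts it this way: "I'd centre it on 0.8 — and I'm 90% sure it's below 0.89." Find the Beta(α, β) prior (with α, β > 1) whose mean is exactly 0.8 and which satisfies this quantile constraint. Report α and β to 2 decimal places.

With mean 0.8 fixed, write α = 0.8s, β = 0.2s where s = α+β.
Need P(θ < 0.89) = 0.9 under Beta(0.8s, 0.2s). Normal approximation: (q−m)/√(m(1−m)/s) ≈ z_{0.9} = 1.28, so s ≈ 0.8·0.2·(1.28)²/(0.89−0.8)² = 32.4.
At s = 32.4: P(θ<0.89) ≈ 0.918. Adjusting to match 0.9 gives s ≈ 28.22.
So α = 0.8·28.22 ≈ 22.58, β = 0.2·28.22 ≈ 5.64.

α ≈ 22.58, β ≈ 5.64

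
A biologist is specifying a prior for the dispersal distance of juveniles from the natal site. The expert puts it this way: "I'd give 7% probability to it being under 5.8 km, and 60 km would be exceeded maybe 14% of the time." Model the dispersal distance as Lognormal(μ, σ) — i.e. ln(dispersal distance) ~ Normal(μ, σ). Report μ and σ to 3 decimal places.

If T ~ Lognormal(μ,σ) then ln T ~ Normal(μ,σ), so the p-quantile of ln T is μ + z_p·σ.
ln(5.8) = 1.758 and ln(60) = 4.094; z_{0.07} = -1.476, z_{0.86} = 1.08.
σ = (4.094 − 1.758)/(1.08 − (-1.476)) = 0.914.
μ = 1.758 − (-1.476)·0.914 = 3.107.

μ ≈ 3.107, σ ≈ 0.914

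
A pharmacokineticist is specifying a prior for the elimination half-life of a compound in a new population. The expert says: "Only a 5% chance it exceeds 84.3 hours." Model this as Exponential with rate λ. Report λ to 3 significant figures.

λ ≈ 0.0355

P(T > 84.3) = e^(−λ·84.3) = 0.05, so λ = −ln(0.05)/84.3 = 0.0355.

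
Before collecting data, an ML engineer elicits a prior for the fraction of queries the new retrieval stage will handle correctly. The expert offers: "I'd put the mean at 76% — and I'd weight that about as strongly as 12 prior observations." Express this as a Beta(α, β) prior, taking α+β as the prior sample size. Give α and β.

α = 9.12, β = 2.88

Under the effective-sample-size interpretation, Beta(α, β) has prior mean α/(α+β) and prior sample size α+β.
So α+β = 12 and α/(α+β) = 0.76, giving α = 0.76·12 = 9.12 and β = 12 − 9.12 = 2.88.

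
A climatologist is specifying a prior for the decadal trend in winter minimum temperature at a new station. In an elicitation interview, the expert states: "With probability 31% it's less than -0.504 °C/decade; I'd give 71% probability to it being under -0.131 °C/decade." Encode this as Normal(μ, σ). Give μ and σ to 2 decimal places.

For Normal(μ,σ), the p-quantile is μ + z_p·σ. Here z_{0.31} = -0.4959, z_{0.71} = 0.5534.
So -0.504 = μ − 0.4959σ and -0.131 = μ + 0.5534σ.
Subtracting: σ = (-0.131 − -0.504)/(0.5534 − (-0.4959)) = 0.36.
Then μ = -0.504 − (-0.4959)·0.36 = -0.33.

μ = -0.33, σ = 0.36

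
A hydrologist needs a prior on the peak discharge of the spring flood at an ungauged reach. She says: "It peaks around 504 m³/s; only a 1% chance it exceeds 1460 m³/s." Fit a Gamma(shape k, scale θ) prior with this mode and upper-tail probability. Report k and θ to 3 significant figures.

Gamma(k,θ) with k>1 has mode (k−1)θ, so θ = 504/(k−1).
Need P(X < 1460) = 0.99 with θ tied to k this way. Start at k = 2, θ = 504: P(X<1460) ≈ 0.785.
Too low — raise k to concentrate. Iterating converges to k ≈ 5.01.
Then θ = 504/(5.01−1) ≈ 126.

k ≈ 5.01, θ ≈ 126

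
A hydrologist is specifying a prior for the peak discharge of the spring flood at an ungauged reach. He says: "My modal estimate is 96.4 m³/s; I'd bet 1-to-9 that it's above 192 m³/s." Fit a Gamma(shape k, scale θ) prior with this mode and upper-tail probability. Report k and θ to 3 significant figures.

k ≈ 5.04, θ ≈ 23.9

Gamma(k,θ) with k>1 has mode (k−1)θ, so θ = 96.4/(k−1).
Need P(X < 192) = 0.9 with θ tied to k this way. Start at k = 2, θ = 96.4: P(X<192) ≈ 0.592.
Too low — raise k to concentrate. Iterating converges to k ≈ 5.04.
Then θ = 96.4/(5.04−1) ≈ 23.9.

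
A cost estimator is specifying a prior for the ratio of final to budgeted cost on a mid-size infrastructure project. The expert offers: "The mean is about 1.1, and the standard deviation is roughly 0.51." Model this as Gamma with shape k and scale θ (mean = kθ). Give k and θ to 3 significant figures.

k ≈ 4.65, θ ≈ 0.236

For Gamma(k, scale θ): mean = kθ, variance = kθ², so CV = 1/√k.
CV = SD/mean = 0.51/1.1 = 0.4636, hence k = 1/CV² = 4.65.
Then θ = mean/k = 1.1/4.65 = 0.236.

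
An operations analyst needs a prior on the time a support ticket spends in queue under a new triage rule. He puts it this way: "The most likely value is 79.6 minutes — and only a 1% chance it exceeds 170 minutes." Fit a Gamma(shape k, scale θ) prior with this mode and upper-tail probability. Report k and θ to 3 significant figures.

k ≈ 9.42, θ ≈ 9.45

Gamma(k,θ) with k>1 has mode (k−1)θ, so θ = 79.6/(k−1).
Need P(X < 170) = 0.99 with θ tied to k this way. Start at k = 2, θ = 79.6: P(X<170) ≈ 0.629.
Too low — raise k to concentrate. Iterating converges to k ≈ 9.42.
Then θ = 79.6/(9.42−1) ≈ 9.45.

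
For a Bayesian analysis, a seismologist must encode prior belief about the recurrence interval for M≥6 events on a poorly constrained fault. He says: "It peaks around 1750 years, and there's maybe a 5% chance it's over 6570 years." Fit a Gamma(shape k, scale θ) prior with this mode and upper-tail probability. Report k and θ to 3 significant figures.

Gamma(k,θ) with k>1 has mode (k−1)θ, so θ = 1750/(k−1).
Need P(X < 6570) = 0.95 with θ tied to k this way. Start at k = 2, θ = 1750: P(X<6570) ≈ 0.889.
Too low — raise k to concentrate. Iterating converges to k ≈ 2.46.
Then θ = 1750/(2.46−1) ≈ 1200.

k ≈ 2.46, θ ≈ 1200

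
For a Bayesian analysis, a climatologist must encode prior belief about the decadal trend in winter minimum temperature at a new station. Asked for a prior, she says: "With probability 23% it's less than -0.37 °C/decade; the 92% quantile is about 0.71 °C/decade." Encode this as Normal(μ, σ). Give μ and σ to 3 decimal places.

The p-quantile of Normal(μ,σ) is μ + z_p·σ, with z_{0.23} = -0.7388 and z_{0.92} = 1.405.
Eliminate σ: μ = (z₂·x₁ − z₁·x₂)/(z₂ − z₁) = (1.405·-0.37 − (-0.7388)·0.71)/2.144 = 0.002.
Then σ = (x₂ − x₁)/(z₂ − z₁) = (0.71 − -0.37)/2.144 = 0.504.

μ = 0.002, σ = 0.504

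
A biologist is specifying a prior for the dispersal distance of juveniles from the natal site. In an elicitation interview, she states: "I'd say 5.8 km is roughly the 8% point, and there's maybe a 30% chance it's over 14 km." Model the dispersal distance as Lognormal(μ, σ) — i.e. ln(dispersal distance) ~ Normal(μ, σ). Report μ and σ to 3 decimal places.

μ ≈ 2.400, σ ≈ 0.457

If T ~ Lognormal(μ,σ) then ln T ~ Normal(μ,σ), so the p-quantile of ln T is μ + z_p·σ.
ln(5.8) = 1.758 and ln(14) = 2.639; z_{0.08} = -1.405, z_{0.7} = 0.5244.
σ = (2.639 − 1.758)/(0.5244 − (-1.405)) = 0.457.
μ = 1.758 − (-1.405)·0.457 = 2.400.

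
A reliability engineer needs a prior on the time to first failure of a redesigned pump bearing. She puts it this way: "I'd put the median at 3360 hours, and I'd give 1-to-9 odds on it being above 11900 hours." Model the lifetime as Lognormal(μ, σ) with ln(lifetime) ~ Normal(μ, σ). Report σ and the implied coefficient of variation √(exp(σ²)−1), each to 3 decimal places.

σ ≈ 0.987, CV ≈ 1.284

If T ~ Lognormal(μ,σ) then ln T ~ Normal(μ,σ), so the p-quantile of ln T is μ + z_p·σ.
ln(3360) = 8.12 and ln(11900) = 9.384; z_{0.5} = 0, z_{0.9} = 1.282.
σ = (9.384 − 8.12)/(1.282 − (0)) = 0.987.
μ = 8.12 − (0)·0.987 = 8.120.
CV = √(exp(σ²)−1) = √(exp(0.9737)−1) = 1.284.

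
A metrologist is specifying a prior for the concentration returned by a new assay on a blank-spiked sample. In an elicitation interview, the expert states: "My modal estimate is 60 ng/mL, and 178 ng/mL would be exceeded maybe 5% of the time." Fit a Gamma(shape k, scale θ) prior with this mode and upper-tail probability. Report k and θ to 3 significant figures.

k ≈ 3.24, θ ≈ 26.7

Gamma(k,θ) with k>1 has mode (k−1)θ, so θ = 60/(k−1).
Need P(X < 178) = 0.95 with θ tied to k this way. Start at k = 2, θ = 60: P(X<178) ≈ 0.796.
Too low — raise k to concentrate. Iterating converges to k ≈ 3.24.
Then θ = 60/(3.24−1) ≈ 26.7.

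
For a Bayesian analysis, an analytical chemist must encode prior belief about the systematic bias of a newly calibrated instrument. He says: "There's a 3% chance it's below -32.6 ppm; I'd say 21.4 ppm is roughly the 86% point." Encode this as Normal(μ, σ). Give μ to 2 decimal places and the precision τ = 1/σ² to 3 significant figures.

The p-quantile of Normal(μ,σ) is μ + z_p·σ, with z_{0.03} = -1.881 and z_{0.86} = 1.08.
Eliminate σ: μ = (z₂·x₁ − z₁·x₂)/(z₂ − z₁) = (1.08·-32.6 − (-1.881)·21.4)/2.961 = 1.70.
Then σ = (x₂ − x₁)/(z₂ − z₁) = (21.4 − -32.6)/2.961 = 18.24.
Precision τ = 1/σ² = 1/18.24² = 0.00301.

μ = 1.70, τ = 0.00301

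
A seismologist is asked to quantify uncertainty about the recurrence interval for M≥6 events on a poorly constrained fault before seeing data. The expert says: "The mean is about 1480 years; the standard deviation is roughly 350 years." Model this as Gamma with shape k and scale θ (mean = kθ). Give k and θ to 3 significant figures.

For Gamma(k, scale θ): mean = kθ, variance = kθ², so CV = 1/√k.
CV = SD/mean = 350/1480 = 0.2365, hence k = 1/CV² = 17.9.
Then θ = mean/k = 1480/17.9 = 82.8.

k ≈ 17.9, θ ≈ 82.8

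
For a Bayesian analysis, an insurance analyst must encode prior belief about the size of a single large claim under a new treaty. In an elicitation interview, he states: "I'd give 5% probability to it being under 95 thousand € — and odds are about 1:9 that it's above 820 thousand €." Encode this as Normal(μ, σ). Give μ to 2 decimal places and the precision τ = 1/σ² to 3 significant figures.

μ = 502.50, τ = 1.63e-05

For Normal(μ,σ), the p-quantile is μ + z_p·σ. Here z_{0.05} = -1.645, z_{0.9} = 1.282.
So 95 = μ − 1.645σ and 820 = μ + 1.282σ.
Subtracting: σ = (820 − 95)/(1.282 − (-1.645)) = 247.74.
Then μ = 95 − (-1.645)·247.74 = 502.50.
Precision τ = 1/σ² = 1/247.7² = 1.63e-05.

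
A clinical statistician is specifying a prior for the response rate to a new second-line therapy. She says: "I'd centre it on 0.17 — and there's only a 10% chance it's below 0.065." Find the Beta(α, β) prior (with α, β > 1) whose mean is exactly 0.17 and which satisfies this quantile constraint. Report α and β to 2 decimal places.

With mean 0.17 fixed, write α = 0.17s, β = 0.83s where s = α+β.
Need P(θ < 0.065) = 0.1 under Beta(0.17s, 0.83s). Normal approximation: (q−m)/√(m(1−m)/s) ≈ z_{0.1} = -1.28, so s ≈ 0.17·0.83·(-1.28)²/(0.065−0.17)² = 21.0.
At s = 21.0: P(θ<0.065) ≈ 0.068. Adjusting to match 0.1 gives s ≈ 16.39.
So α = 0.17·16.39 ≈ 2.79, β = 0.83·16.39 ≈ 13.60.

α ≈ 2.79, β ≈ 13.60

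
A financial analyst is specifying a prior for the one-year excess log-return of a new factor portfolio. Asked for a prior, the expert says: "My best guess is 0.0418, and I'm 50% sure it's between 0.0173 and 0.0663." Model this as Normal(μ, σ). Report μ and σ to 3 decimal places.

A symmetric 50% interval runs μ ± z·σ with z = 0.6745.
Half-width = 0.0245, so σ = 0.0245/0.6745 = 0.036.
μ is the stated best guess, 0.042.

μ = 0.042, σ = 0.036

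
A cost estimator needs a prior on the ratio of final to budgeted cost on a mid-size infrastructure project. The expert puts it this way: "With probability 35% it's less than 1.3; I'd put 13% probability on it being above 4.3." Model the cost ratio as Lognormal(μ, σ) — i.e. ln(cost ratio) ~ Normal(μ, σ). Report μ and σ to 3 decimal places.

μ ≈ 0.567, σ ≈ 0.791

If T ~ Lognormal(μ,σ) then ln T ~ Normal(μ,σ), so the p-quantile of ln T is μ + z_p·σ.
ln(1.3) = 0.2624 and ln(4.3) = 1.459; z_{0.35} = -0.3853, z_{0.87} = 1.126.
σ = (1.459 − 0.2624)/(1.126 − (-0.3853)) = 0.791.
μ = 0.2624 − (-0.3853)·0.791 = 0.567.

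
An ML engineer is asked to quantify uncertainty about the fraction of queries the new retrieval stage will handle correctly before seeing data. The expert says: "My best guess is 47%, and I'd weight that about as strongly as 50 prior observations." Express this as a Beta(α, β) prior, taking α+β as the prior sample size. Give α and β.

Under the effective-sample-size interpretation, Beta(α, β) has prior mean α/(α+β) and prior sample size α+β.
So α+β = 50 and α/(α+β) = 0.47, giving α = 0.47·50 = 23.5 and β = 50 − 23.5 = 26.5.

α = 23.5, β = 26.5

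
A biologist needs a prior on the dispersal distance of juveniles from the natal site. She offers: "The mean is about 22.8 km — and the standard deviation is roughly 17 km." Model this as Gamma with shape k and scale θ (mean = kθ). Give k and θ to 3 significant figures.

k ≈ 1.8, θ ≈ 12.7

For Gamma(k, scale θ): mean = kθ, variance = kθ², so CV = 1/√k.
CV = SD/mean = 17/22.8 = 0.7456, hence k = 1/CV² = 1.8.
Then θ = mean/k = 22.8/1.8 = 12.7.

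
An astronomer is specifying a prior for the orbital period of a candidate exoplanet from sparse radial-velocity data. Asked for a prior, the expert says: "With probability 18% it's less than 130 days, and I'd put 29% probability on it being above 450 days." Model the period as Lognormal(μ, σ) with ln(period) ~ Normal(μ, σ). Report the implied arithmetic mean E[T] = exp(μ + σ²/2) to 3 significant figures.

If T ~ Lognormal(μ,σ) then ln T ~ Normal(μ,σ), so the p-quantile of ln T is μ + z_p·σ.
ln(130) = 4.868 and ln(450) = 6.109; z_{0.18} = -0.9154, z_{0.71} = 0.5534.
σ = (6.109 − 4.868)/(0.5534 − (-0.9154)) = 0.845.
μ = 4.868 − (-0.9154)·0.845 = 5.641.
E[T] = exp(μ + σ²/2) = exp(5.641 + 0.3574) = 403 days.

E[T] ≈ 403 days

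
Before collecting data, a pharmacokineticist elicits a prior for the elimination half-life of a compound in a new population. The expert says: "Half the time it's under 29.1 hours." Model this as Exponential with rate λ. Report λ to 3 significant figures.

Exponential median = ln 2 / λ, so λ = ln 2 / 29.1 = 0.0238.

λ ≈ 0.0238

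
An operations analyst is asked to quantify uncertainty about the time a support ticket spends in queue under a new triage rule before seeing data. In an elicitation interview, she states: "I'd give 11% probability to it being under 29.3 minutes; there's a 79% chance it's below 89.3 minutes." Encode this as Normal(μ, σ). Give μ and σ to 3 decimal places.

μ = 65.499, σ = 29.514

For Normal(μ,σ), the p-quantile is μ + z_p·σ. Here z_{0.11} = -1.227, z_{0.79} = 0.8064.
So 29.3 = μ − 1.227σ and 89.3 = μ + 0.8064σ.
Subtracting: σ = (89.3 − 29.3)/(0.8064 − (-1.227)) = 29.514.
Then μ = 29.3 − (-1.227)·29.514 = 65.499.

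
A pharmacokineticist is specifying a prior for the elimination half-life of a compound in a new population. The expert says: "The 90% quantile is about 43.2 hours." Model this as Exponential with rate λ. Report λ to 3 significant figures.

λ ≈ 0.0533

P(T < 43.2) = 1 − e^(−λ·43.2) = 0.9, so λ = −ln(1−0.9)/43.2 = −ln(0.1)/43.2 = 0.0533.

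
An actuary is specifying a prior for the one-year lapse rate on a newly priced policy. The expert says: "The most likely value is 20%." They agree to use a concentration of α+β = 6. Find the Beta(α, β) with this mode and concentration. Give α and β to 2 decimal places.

For α,β > 1 the Beta mode is (α−1)/(α+β−2). With α+β = 6, the mode is (α−1)/4.
Set (α−1)/4 = 0.2 → α = 1 + 0.2·4 = 1.80.
β = 6 − α = 4.20.

α = 1.80, β = 4.20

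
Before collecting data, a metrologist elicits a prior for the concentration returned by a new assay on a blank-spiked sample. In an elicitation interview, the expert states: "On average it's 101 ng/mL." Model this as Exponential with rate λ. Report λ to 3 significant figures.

λ ≈ 0.0099

Exponential mean = 1/λ, so λ = 1/101.0 = 0.0099.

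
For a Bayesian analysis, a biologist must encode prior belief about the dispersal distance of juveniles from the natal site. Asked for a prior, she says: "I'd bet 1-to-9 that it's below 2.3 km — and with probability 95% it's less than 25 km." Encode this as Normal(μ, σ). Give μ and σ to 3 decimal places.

For Normal(μ,σ), the p-quantile is μ + z_p·σ. Here z_{0.1} = -1.282, z_{0.95} = 1.645.
So 2.3 = μ − 1.282σ and 25 = μ + 1.645σ.
Subtracting: σ = (25 − 2.3)/(1.645 − (-1.282)) = 7.757.
Then μ = 2.3 − (-1.282)·7.757 = 12.241.

μ = 12.241, σ = 7.757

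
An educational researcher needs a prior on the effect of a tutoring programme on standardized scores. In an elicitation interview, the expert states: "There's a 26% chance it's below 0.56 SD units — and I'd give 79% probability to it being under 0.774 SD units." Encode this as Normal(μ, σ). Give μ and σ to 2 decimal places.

For Normal(μ,σ), the p-quantile is μ + z_p·σ. Here z_{0.26} = -0.6433, z_{0.79} = 0.8064.
So 0.56 = μ − 0.6433σ and 0.774 = μ + 0.8064σ.
Subtracting: σ = (0.774 − 0.56)/(0.8064 − (-0.6433)) = 0.15.
Then μ = 0.56 − (-0.6433)·0.15 = 0.65.

μ = 0.65, σ = 0.15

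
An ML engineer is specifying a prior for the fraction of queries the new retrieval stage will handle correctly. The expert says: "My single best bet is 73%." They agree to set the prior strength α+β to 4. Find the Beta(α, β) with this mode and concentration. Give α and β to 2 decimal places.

α = 2.46, β = 1.54

For α,β > 1 the Beta mode is (α−1)/(α+β−2). With α+β = 4, the mode is (α−1)/2.
Set (α−1)/2 = 0.73 → α = 1 + 0.73·2 = 2.46.
β = 4 − α = 1.54.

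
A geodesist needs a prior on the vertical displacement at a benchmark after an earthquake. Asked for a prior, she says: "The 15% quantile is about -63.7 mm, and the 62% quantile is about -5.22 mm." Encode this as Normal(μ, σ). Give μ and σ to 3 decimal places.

μ = -18.533, σ = 43.580

The p-quantile of Normal(μ,σ) is μ + z_p·σ, with z_{0.15} = -1.036 and z_{0.62} = 0.3055.
Eliminate σ: μ = (z₂·x₁ − z₁·x₂)/(z₂ − z₁) = (0.3055·-63.7 − (-1.036)·-5.22)/1.342 = -18.533.
Then σ = (x₂ − x₁)/(z₂ − z₁) = (-5.22 − -63.7)/1.342 = 43.580.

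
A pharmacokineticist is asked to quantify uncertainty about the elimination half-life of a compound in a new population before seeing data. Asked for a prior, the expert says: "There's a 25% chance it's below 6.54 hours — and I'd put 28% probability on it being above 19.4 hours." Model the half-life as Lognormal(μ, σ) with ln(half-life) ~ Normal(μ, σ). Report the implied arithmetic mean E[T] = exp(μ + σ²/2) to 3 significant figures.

E[T] ≈ 17 hours

If T ~ Lognormal(μ,σ) then ln T ~ Normal(μ,σ), so the p-quantile of ln T is μ + z_p·σ.
ln(6.54) = 1.878 and ln(19.4) = 2.965; z_{0.25} = -0.6745, z_{0.72} = 0.5828.
σ = (2.965 − 1.878)/(0.5828 − (-0.6745)) = 0.865.
μ = 1.878 − (-0.6745)·0.865 = 2.461.
E[T] = exp(μ + σ²/2) = exp(2.461 + 0.3739) = 17 hours.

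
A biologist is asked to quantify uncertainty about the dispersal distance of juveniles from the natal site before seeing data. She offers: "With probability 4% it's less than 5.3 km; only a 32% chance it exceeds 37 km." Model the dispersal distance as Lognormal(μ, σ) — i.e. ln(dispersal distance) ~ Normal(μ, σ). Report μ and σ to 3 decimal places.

μ ≈ 3.201, σ ≈ 0.876

If T ~ Lognormal(μ,σ) then ln T ~ Normal(μ,σ), so the p-quantile of ln T is μ + z_p·σ.
ln(5.3) = 1.668 and ln(37) = 3.611; z_{0.04} = -1.751, z_{0.68} = 0.4677.
σ = (3.611 − 1.668)/(0.4677 − (-1.751)) = 0.876.
μ = 1.668 − (-1.751)·0.876 = 3.201.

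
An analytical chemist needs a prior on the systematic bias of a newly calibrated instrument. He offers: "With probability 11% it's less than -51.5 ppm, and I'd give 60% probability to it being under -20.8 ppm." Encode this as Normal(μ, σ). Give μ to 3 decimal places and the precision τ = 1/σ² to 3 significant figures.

For Normal(μ,σ), the p-quantile is μ + z_p·σ. Here z_{0.11} = -1.227, z_{0.6} = 0.2533.
So -51.5 = μ − 1.227σ and -20.8 = μ + 0.2533σ.
Subtracting: σ = (-20.8 − -51.5)/(0.2533 − (-1.227)) = 20.745.
Then μ = -51.5 − (-1.227)·20.745 = -26.056.
Precision τ = 1/σ² = 1/20.74² = 0.00232.

μ = -26.056, τ = 0.00232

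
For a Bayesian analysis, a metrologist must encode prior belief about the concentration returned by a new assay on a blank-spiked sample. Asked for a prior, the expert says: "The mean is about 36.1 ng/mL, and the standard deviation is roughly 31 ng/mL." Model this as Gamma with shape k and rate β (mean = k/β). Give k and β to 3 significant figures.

k ≈ 1.36, β ≈ 0.0376

For Gamma(k, rate β): mean = k/β, variance = k/β², so CV = 1/√k.
CV = SD/mean = 31/36.1 = 0.8587, hence k = 1/CV² = 1.36.
Then β = k/mean = 1.36/36.1 = 0.0376.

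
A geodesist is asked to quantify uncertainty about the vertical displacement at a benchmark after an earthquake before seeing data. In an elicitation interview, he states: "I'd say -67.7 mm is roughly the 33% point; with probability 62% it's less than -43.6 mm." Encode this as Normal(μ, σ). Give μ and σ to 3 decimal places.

μ = -53.477, σ = 32.332

The p-quantile of Normal(μ,σ) is μ + z_p·σ, with z_{0.33} = -0.4399 and z_{0.62} = 0.3055.
Eliminate σ: μ = (z₂·x₁ − z₁·x₂)/(z₂ − z₁) = (0.3055·-67.7 − (-0.4399)·-43.6)/0.7454 = -53.477.
Then σ = (x₂ − x₁)/(z₂ − z₁) = (-43.6 − -67.7)/0.7454 = 32.332.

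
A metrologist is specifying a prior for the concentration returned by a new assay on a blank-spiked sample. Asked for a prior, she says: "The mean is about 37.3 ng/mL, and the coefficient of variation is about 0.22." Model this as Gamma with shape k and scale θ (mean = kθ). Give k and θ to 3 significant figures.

For Gamma(k, scale θ): mean = kθ, variance = kθ², so CV = 1/√k.
CV = 0.22, hence k = 1/CV² = 20.7.
Then θ = mean/k = 37.3/20.7 = 1.81.

k ≈ 20.7, θ ≈ 1.81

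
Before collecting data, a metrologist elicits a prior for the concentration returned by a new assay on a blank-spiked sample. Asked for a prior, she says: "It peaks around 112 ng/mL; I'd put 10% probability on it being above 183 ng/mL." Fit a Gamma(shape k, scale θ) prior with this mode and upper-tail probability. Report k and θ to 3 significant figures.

Gamma(k,θ) with k>1 has mode (k−1)θ, so θ = 112/(k−1).
Need P(X < 183) = 0.9 with θ tied to k this way. Start at k = 2, θ = 112: P(X<183) ≈ 0.486.
Too low — raise k to concentrate. Iterating converges to k ≈ 8.82.
Then θ = 112/(8.82−1) ≈ 14.3.

k ≈ 8.82, θ ≈ 14.3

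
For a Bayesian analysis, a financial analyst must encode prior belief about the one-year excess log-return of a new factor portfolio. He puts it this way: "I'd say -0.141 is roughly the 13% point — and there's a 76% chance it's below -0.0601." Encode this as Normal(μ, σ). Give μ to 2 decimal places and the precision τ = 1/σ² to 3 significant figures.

μ = -0.09, τ = 513

The p-quantile of Normal(μ,σ) is μ + z_p·σ, with z_{0.13} = -1.126 and z_{0.76} = 0.7063.
Eliminate σ: μ = (z₂·x₁ − z₁·x₂)/(z₂ − z₁) = (0.7063·-0.141 − (-1.126)·-0.0601)/1.833 = -0.09.
Then σ = (x₂ − x₁)/(z₂ − z₁) = (-0.0601 − -0.141)/1.833 = 0.04.
Precision τ = 1/σ² = 1/0.04414² = 513.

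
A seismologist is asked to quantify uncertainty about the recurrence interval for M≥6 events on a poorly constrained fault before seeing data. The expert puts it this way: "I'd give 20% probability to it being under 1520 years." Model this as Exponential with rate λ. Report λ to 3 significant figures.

λ ≈ 0.000147

P(T < 1520.0) = 1 − e^(−λ·1520.0) = 0.2, so λ = −ln(1−0.2)/1520.0 = −ln(0.8)/1520.0 = 0.000147.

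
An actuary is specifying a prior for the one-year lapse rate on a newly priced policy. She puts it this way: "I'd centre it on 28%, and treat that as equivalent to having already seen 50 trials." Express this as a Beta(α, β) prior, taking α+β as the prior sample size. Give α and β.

Under the effective-sample-size interpretation, Beta(α, β) has prior mean α/(α+β) and prior sample size α+β.
So α+β = 50 and α/(α+β) = 0.28, giving α = 0.28·50 = 14 and β = 50 − 14 = 36.

α = 14, β = 36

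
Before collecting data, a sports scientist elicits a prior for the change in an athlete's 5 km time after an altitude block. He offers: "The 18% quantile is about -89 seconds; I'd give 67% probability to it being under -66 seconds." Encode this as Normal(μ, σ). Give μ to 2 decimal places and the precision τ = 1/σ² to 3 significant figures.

μ = -73.47, τ = 0.00347

For Normal(μ,σ), the p-quantile is μ + z_p·σ. Here z_{0.18} = -0.9154, z_{0.67} = 0.4399.
So -89 = μ − 0.9154σ and -66 = μ + 0.4399σ.
Subtracting: σ = (-66 − -89)/(0.4399 − (-0.9154)) = 16.97.
Then μ = -89 − (-0.9154)·16.97 = -73.47.
Precision τ = 1/σ² = 1/16.97² = 0.00347.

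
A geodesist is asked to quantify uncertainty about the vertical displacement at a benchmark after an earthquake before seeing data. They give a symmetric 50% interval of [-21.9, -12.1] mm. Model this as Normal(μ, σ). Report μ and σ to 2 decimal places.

μ = -17.00, σ = 7.26

A symmetric 50% interval runs μ ± z·σ with z = 0.6745.
Half-width = 4.9, so σ = 4.9/0.6745 = 7.26.
μ is the interval midpoint, -17.00.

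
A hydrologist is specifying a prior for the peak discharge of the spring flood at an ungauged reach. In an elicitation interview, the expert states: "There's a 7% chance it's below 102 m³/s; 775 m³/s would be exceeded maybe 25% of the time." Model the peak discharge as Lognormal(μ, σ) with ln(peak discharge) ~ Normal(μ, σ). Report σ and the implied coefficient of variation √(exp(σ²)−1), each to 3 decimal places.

σ ≈ 0.943, CV ≈ 1.197

If T ~ Lognormal(μ,σ) then ln T ~ Normal(μ,σ), so the p-quantile of ln T is μ + z_p·σ.
ln(102) = 4.625 and ln(775) = 6.653; z_{0.07} = -1.476, z_{0.75} = 0.6745.
σ = (6.653 − 4.625)/(0.6745 − (-1.476)) = 0.943.
μ = 4.625 − (-1.476)·0.943 = 6.017.
CV = √(exp(σ²)−1) = √(exp(0.8894)−1) = 1.197.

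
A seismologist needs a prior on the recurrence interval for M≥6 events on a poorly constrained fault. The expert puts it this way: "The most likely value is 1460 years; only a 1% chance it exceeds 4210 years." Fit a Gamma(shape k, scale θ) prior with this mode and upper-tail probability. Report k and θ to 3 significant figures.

Gamma(k,θ) with k>1 has mode (k−1)θ, so θ = 1460/(k−1).
Need P(X < 4210) = 0.99 with θ tied to k this way. Start at k = 2, θ = 1460: P(X<4210) ≈ 0.783.
Too low — raise k to concentrate. Iterating converges to k ≈ 5.05.
Then θ = 1460/(5.05−1) ≈ 360.

k ≈ 5.05, θ ≈ 360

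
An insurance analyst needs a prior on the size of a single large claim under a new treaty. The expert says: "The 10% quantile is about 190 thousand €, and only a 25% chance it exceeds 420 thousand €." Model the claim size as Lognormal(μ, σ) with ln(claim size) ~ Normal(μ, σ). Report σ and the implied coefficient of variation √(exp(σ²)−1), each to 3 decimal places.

If T ~ Lognormal(μ,σ) then ln T ~ Normal(μ,σ), so the p-quantile of ln T is μ + z_p·σ.
ln(190) = 5.247 and ln(420) = 6.04; z_{0.1} = -1.282, z_{0.75} = 0.6745.
σ = (6.04 − 5.247)/(0.6745 − (-1.282)) = 0.406.
μ = 5.247 − (-1.282)·0.406 = 5.767.
CV = √(exp(σ²)−1) = √(exp(0.1645)−1) = 0.423.

σ ≈ 0.406, CV ≈ 0.423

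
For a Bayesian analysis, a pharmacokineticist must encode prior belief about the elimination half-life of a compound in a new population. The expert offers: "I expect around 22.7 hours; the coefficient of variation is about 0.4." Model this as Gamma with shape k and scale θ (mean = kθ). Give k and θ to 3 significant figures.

For Gamma(k, scale θ): mean = kθ, variance = kθ², so CV = 1/√k.
CV = 0.4, hence k = 1/CV² = 6.25.
Then θ = mean/k = 22.7/6.25 = 3.63.

k ≈ 6.25, θ ≈ 3.63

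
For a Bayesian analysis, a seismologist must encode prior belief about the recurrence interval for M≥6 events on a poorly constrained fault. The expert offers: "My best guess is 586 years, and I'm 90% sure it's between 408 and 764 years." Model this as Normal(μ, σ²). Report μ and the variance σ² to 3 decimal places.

A symmetric 90% interval runs μ ± z·σ with z = 1.645.
Half-width = 178, so σ = 178/1.645 = 108.2163 and σ² = 11710.771.
μ is the stated best guess, 586.000.

μ = 586.000, σ² = 11710.771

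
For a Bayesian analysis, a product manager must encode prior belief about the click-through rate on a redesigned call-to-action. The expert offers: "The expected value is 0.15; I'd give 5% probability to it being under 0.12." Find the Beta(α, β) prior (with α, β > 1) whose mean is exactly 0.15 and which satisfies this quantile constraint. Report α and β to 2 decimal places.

α ≈ 53.15, β ≈ 301.17

With mean 0.15 fixed, write α = 0.15s, β = 0.85s where s = α+β.
Need P(θ < 0.12) = 0.05 under Beta(0.15s, 0.85s). Normal approximation: (q−m)/√(m(1−m)/s) ≈ z_{0.05} = -1.64, so s ≈ 0.15·0.85·(-1.64)²/(0.12−0.15)² = 383.3.
At s = 383.3: P(θ<0.12) ≈ 0.043. Adjusting to match 0.05 gives s ≈ 354.32.
So α = 0.15·354.32 ≈ 53.15, β = 0.85·354.32 ≈ 301.17.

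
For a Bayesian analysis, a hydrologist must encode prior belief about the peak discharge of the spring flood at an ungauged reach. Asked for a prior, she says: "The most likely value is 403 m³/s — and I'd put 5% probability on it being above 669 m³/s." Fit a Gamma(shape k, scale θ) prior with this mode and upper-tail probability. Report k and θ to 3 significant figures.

Gamma(k,θ) with k>1 has mode (k−1)θ, so θ = 403/(k−1).
Need P(X < 669) = 0.95 with θ tied to k this way. Start at k = 2, θ = 403: P(X<669) ≈ 0.494.
Too low — raise k to concentrate. Iterating converges to k ≈ 11.9.
Then θ = 403/(11.9−1) ≈ 37.1.

k ≈ 11.9, θ ≈ 37.1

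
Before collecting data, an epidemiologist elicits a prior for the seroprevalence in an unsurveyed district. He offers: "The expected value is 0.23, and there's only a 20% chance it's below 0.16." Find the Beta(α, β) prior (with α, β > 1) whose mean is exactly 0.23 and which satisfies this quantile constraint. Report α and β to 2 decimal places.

With mean 0.23 fixed, write α = 0.23s, β = 0.77s where s = α+β.
Need P(θ < 0.16) = 0.2 under Beta(0.23s, 0.77s). Normal approximation: (q−m)/√(m(1−m)/s) ≈ z_{0.2} = -0.842, so s ≈ 0.23·0.77·(-0.842)²/(0.16−0.23)² = 25.6.
At s = 25.6: P(θ<0.16) ≈ 0.205. Adjusting to match 0.2 gives s ≈ 26.56.
So α = 0.23·26.56 ≈ 6.11, β = 0.77·26.56 ≈ 20.45.

α ≈ 6.11, β ≈ 20.45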